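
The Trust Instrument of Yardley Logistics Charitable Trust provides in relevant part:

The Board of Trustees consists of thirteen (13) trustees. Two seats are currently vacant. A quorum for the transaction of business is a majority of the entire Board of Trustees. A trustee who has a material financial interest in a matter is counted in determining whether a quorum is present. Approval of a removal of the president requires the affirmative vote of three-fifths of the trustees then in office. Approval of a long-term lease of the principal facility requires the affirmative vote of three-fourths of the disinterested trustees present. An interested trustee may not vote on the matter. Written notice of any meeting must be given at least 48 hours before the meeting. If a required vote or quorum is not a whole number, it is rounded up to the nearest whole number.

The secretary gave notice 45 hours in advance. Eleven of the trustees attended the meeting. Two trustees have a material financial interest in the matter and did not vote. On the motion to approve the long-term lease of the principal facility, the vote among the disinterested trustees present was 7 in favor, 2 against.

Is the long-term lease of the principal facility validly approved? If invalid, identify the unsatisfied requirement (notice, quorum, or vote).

Notice: 45 hours given; 48 required (45 < 48). Not satisfied.
Quorum: 11 present (interested trustees count toward quorum); quorum is 7. Satisfied.
Vote: the long-term lease of the principal facility requires three-fourths of the disinterested trustees present (11 − 2 = 9). 3/4 of 9 = 6.75, rounded up to 7, so 7 affirmative votes are needed; 7 voted in favor. Satisfied.

Invalid — notice requirement not satisfied.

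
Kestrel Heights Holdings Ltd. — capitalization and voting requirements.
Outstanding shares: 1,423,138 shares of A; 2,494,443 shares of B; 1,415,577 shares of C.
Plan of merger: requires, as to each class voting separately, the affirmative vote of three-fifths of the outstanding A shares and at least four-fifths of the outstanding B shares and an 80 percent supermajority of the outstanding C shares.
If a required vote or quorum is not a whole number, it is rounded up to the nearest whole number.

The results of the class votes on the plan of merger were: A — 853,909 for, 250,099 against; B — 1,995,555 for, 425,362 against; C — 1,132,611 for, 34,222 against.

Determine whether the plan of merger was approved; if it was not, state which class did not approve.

A: 3/5 of 1423138 = 853882.80, rounded up to 853883; 853,883 required, 853,909 in favor — approved.
B: 4/5 of 2494443 = 1995554.40, rounded up to 1995555; 1,995,555 required, 1,995,555 in favor — approved.
C: 4/5 of 1415577 = 1132461.60, rounded up to 1132462; 1,132,462 required, 1,132,611 in favor — approved.

Approved — every class gave the required vote.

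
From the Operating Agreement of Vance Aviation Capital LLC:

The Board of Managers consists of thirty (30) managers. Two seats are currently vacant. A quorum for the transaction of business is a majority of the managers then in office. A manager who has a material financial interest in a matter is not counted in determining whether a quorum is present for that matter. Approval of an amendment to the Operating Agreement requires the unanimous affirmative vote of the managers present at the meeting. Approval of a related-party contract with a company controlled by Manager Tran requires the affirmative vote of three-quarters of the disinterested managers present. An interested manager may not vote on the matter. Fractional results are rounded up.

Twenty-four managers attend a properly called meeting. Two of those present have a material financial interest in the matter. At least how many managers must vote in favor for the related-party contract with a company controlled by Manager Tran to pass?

17

The related-party contract with a company controlled by Manager Tran requires three-fourths of the disinterested managers present (24 − 2 = 22).
3/4 of 22 = 16.50, rounded up to 17.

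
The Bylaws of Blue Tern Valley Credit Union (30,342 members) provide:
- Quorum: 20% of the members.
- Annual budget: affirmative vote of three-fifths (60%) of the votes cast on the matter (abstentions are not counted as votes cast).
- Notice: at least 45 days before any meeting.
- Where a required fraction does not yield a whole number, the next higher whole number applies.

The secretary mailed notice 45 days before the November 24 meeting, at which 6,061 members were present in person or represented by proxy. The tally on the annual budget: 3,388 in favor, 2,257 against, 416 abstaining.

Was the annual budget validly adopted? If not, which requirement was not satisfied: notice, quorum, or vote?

Invalid — quorum requirement not satisfied.

Notice: 45 days given; 45 required. Satisfied.
Quorum: 20% of 30,342 = 6,068.40, rounded up to 6,069; 6,061 present. Not satisfied.
Vote: requires three-fifths of the votes cast (6,061 − 416 abstaining = 5,645); 3/5 of 5645 = 3387, so 3,387 needed; 3,388 in favor. Satisfied.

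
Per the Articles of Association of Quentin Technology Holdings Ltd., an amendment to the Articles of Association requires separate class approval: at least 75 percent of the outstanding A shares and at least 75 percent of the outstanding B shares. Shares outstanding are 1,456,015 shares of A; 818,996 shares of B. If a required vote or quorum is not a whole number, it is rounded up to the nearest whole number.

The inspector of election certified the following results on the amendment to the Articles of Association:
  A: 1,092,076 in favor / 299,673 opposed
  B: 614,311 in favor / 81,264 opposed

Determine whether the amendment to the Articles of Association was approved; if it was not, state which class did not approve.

A: 3/4 of 1456015 = 1092011.25, rounded up to 1092012; 1,092,012 required, 1,092,076 in favor — approved.
B: 3/4 of 818996 = 614247; 614,247 required, 614,311 in favor — approved.

Approved — every class gave the required vote.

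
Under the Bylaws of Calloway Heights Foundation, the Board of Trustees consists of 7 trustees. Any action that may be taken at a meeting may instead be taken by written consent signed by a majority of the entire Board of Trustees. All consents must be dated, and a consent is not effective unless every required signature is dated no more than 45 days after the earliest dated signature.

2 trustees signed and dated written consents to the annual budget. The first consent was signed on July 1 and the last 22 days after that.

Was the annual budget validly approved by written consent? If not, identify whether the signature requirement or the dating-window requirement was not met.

Not effective — insufficient signatures.

Signatures required: a majority of 7 — a majority of 7 is 4, so 4 needed; 2 signed. Insufficient.
Dating window: the latest signature is 22 days after the earliest; the limit is 45 days. Within the window.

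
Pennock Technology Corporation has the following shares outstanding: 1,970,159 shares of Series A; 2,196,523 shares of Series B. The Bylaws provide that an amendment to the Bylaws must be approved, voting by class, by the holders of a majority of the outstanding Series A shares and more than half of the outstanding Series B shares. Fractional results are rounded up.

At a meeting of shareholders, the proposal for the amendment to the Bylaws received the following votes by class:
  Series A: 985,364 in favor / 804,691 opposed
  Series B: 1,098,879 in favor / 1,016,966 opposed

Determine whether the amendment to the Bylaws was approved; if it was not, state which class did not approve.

Approved — every class gave the required vote.

Series A: a majority of 1970159 is 985080; 985,080 required, 985,364 in favor — approved.
Series B: a majority of 2196523 is 1098262; 1,098,262 required, 1,098,879 in favor — approved.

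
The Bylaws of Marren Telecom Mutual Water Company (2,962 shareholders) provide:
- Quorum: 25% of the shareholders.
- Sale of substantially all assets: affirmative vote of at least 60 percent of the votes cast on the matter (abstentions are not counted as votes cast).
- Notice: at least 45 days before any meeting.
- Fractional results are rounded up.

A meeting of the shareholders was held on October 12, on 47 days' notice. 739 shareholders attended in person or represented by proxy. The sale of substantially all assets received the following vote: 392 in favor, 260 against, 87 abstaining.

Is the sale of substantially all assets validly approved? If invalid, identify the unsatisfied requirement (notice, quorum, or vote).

Notice: 47 days given; 45 required. Satisfied.
Quorum: 25% of 2,962 = 740.50, rounded up to 741; 739 present. Not satisfied.
Vote: requires three-fifths of the votes cast (739 − 87 abstaining = 652); 3/5 of 652 = 391.20, rounded up to 392, so 392 needed; 392 in favor. Satisfied.

Invalid — quorum requirement not satisfied.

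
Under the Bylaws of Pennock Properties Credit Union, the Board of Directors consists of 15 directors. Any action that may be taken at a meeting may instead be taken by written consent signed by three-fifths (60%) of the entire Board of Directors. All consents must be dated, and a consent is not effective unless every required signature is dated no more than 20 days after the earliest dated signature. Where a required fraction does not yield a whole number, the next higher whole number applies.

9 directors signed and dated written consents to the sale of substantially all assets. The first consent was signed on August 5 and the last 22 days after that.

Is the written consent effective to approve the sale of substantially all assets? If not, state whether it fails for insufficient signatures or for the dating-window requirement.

Not effective — dating-window requirement not satisfied.

Signatures required: three-fifths (60%) of 15 — 3/5 of 15 = 9, so 9 needed; 9 signed. Sufficient.
Dating window: the latest signature is 22 days after the earliest; the limit is 20 days. Outside the window.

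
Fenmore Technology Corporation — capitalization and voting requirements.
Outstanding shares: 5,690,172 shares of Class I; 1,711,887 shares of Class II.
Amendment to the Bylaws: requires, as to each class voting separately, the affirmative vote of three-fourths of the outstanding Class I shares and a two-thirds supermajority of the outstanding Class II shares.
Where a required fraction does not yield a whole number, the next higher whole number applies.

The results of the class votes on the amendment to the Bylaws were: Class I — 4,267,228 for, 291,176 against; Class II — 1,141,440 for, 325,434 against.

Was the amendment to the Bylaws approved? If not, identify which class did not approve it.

Class I: 3/4 of 5690172 = 4267629; 4,267,629 required, 4,267,228 in favor — not approved.
Class II: 2/3 of 1711887 = 1141258; 1,141,258 required, 1,141,440 in favor — approved.

Not approved — the Class I shares did not give the required vote.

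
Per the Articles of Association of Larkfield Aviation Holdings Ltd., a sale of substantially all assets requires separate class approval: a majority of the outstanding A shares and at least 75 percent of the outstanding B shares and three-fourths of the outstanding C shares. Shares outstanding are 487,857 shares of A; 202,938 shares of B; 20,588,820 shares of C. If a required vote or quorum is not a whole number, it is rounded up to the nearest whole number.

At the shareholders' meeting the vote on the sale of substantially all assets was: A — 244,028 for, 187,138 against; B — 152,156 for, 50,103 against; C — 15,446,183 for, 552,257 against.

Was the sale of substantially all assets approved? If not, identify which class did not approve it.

A: a majority of 487857 is 243929; 243,929 required, 244,028 in favor — approved.
B: 3/4 of 202938 = 152203.50, rounded up to 152204; 152,204 required, 152,156 in favor — not approved.
C: 3/4 of 20588820 = 15441615; 15,441,615 required, 15,446,183 in favor — approved.

Not approved — the B shares did not give the required vote.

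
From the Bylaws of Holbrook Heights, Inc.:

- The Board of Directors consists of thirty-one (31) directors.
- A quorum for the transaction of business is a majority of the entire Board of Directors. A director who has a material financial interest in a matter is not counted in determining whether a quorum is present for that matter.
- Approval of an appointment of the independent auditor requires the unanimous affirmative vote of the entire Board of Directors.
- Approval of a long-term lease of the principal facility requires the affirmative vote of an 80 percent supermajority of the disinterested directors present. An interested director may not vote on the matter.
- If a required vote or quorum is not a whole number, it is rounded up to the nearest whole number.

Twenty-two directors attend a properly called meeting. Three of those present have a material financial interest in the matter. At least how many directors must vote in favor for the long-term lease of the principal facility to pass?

The long-term lease of the principal facility requires four-fifths of the disinterested directors present (22 − 3 = 19).
4/5 of 19 = 15.20, rounded up to 16.

16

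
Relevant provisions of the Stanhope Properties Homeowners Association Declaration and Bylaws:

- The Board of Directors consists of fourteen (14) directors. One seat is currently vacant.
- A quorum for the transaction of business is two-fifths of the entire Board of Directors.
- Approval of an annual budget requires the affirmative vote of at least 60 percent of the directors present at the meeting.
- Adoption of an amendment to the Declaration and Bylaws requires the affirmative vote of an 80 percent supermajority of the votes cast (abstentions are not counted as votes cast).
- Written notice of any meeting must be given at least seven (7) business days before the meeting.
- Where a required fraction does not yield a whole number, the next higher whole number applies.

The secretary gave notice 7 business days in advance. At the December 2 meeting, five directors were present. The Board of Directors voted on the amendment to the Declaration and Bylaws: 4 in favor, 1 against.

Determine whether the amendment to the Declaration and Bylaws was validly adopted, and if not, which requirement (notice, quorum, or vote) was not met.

Invalid — quorum requirement not satisfied.

Notice: 7 business days given; 7 required (7 ≥ 7). Satisfied.
Quorum: 5 present; quorum is 6. Not satisfied.
Vote: the amendment to the Declaration and Bylaws requires four-fifths of the votes cast (5). 4/5 of 5 = 4, so 4 affirmative votes are needed; 4 voted in favor. Satisfied. (Moot — without a quorum no business can be validly transacted.)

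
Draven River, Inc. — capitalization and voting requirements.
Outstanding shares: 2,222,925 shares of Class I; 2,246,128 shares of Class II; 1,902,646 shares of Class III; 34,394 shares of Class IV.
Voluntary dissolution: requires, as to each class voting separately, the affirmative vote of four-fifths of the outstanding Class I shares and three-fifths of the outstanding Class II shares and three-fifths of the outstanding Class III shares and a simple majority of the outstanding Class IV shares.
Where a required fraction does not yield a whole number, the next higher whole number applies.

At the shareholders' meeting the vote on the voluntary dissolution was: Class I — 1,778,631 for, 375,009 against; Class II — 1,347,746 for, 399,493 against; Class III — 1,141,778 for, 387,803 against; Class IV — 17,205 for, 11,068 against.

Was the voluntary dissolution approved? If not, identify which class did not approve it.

Class I: 4/5 of 2222925 = 1778340; 1,778,340 required, 1,778,631 in favor — approved.
Class II: 3/5 of 2246128 = 1347676.80, rounded up to 1347677; 1,347,677 required, 1,347,746 in favor — approved.
Class III: 3/5 of 1902646 = 1141587.60, rounded up to 1141588; 1,141,588 required, 1,141,778 in favor — approved.
Class IV: a majority of 34394 is 17198; 17,198 required, 17,205 in favor — approved.

Approved — every class gave the required vote.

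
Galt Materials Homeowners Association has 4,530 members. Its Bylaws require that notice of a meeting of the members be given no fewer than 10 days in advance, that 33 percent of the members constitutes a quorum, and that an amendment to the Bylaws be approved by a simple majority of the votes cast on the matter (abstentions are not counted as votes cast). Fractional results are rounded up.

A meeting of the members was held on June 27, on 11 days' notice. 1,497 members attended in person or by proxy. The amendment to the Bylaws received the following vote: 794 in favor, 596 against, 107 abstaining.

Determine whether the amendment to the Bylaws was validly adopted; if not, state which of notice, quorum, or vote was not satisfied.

Valid — all requirements satisfied.

Notice: 11 days given; 10 required. Satisfied.
Quorum: 33% of 4,530 = 1,494.90, rounded up to 1,495; 1,497 present. Satisfied.
Vote: requires a majority of the votes cast (1,497 − 107 abstaining = 1,390); a majority of 1390 is 696, so 696 needed; 794 in favor. Satisfied.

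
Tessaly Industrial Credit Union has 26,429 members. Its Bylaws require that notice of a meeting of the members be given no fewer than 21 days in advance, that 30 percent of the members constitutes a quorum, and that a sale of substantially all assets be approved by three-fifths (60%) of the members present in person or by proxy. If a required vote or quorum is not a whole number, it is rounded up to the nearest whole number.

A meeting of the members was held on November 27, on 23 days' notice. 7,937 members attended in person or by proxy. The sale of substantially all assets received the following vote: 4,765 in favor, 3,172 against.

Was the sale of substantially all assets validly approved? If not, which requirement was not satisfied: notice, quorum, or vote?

Notice: 23 days given; 21 required. Satisfied.
Quorum: 30% of 26,429 = 7,928.70, rounded up to 7,929; 7,937 present. Satisfied.
Vote: requires three-fifths of those present (7,937); 3/5 of 7937 = 4762.20, rounded up to 4763, so 4,763 needed; 4,765 in favor. Satisfied.

Valid — all requirements satisfied.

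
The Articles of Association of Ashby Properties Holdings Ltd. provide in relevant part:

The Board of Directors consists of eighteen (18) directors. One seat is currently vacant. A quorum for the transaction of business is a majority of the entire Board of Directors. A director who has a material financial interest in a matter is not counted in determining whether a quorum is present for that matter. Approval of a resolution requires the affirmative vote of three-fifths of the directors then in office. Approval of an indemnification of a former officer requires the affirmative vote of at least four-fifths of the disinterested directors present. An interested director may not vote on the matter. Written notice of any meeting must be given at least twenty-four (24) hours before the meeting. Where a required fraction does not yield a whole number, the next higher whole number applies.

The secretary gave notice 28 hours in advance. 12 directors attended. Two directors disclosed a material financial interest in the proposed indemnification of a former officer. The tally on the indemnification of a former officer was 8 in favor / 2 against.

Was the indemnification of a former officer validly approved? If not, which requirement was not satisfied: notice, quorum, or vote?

Valid — all requirements satisfied.

Notice: 28 hours given; 24 required (28 ≥ 24). Satisfied.
Quorum: 12 present, but the 2 interested directors do not count, leaving 10. Quorum is 10. Satisfied.
Vote: the indemnification of a former officer requires four-fifths of the disinterested directors present (12 − 2 = 10). 4/5 of 10 = 8, so 8 affirmative votes are needed; 8 voted in favor. Satisfied.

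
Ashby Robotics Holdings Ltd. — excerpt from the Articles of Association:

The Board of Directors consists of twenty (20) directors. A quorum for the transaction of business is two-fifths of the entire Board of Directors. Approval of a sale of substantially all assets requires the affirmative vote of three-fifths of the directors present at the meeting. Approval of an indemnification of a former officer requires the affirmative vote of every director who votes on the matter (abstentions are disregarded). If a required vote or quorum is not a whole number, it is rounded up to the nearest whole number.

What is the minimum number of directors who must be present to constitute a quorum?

8

2/5 of 20 = 8.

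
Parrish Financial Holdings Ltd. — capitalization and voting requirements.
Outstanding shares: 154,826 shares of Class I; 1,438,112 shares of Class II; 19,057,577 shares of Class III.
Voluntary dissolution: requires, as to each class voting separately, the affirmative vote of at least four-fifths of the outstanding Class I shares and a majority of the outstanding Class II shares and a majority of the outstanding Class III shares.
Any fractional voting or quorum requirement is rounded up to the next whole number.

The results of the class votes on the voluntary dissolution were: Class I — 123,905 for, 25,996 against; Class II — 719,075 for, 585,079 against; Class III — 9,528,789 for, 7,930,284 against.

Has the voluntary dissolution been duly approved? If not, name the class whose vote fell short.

Approved — every class gave the required vote.

Class I: 4/5 of 154826 = 123860.80, rounded up to 123861; 123,861 required, 123,905 in favor — approved.
Class II: a majority of 1438112 is 719057; 719,057 required, 719,075 in favor — approved.
Class III: a majority of 19057577 is 9528789; 9,528,789 required, 9,528,789 in favor — approved.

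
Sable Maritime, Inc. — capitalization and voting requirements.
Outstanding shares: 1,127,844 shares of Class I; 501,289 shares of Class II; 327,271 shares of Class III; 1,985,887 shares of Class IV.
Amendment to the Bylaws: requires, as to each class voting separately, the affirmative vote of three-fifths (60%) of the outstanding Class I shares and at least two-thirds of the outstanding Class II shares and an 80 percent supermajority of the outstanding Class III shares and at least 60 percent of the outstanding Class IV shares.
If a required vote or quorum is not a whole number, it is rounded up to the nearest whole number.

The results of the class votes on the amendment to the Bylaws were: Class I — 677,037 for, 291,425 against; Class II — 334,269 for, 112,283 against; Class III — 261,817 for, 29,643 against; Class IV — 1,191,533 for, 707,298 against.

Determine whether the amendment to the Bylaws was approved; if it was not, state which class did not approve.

Class I: 3/5 of 1127844 = 676706.40, rounded up to 676707; 676,707 required, 677,037 in favor — approved.
Class II: 2/3 of 501289 = 334192.67, rounded up to 334193; 334,193 required, 334,269 in favor — approved.
Class III: 4/5 of 327271 = 261816.80, rounded up to 261817; 261,817 required, 261,817 in favor — approved.
Class IV: 3/5 of 1985887 = 1191532.20, rounded up to 1191533; 1,191,533 required, 1,191,533 in favor — approved.

Approved — every class gave the required vote.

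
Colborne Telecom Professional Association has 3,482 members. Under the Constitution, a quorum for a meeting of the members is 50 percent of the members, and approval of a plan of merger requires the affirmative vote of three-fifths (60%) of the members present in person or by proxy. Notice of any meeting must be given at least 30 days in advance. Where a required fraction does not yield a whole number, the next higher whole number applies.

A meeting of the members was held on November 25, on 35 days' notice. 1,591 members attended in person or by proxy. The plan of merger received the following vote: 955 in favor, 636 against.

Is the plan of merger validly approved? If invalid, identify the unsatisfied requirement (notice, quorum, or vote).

Invalid — quorum requirement not satisfied.

Notice: 35 days given; 30 required. Satisfied.
Quorum: 50% of 3,482 = 1,741; 1,591 present. Not satisfied.
Vote: requires three-fifths of those present (1,591); 3/5 of 1591 = 954.60, rounded up to 955, so 955 needed; 955 in favor. Satisfied.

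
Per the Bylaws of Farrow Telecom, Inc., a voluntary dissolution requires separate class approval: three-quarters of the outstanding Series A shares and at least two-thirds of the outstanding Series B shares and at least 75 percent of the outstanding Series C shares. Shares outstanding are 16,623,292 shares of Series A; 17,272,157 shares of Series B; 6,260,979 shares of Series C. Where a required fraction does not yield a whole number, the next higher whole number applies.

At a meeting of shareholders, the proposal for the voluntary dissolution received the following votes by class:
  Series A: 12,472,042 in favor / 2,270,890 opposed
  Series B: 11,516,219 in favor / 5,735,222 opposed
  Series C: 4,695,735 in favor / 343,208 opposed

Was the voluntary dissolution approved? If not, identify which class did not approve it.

Approved — every class gave the required vote.

Series A: 3/4 of 16623292 = 12467469; 12,467,469 required, 12,472,042 in favor — approved.
Series B: 2/3 of 17272157 = 11514771.33, rounded up to 11514772; 11,514,772 required, 11,516,219 in favor — approved.
Series C: 3/4 of 6260979 = 4695734.25, rounded up to 4695735; 4,695,735 required, 4,695,735 in favor — approved.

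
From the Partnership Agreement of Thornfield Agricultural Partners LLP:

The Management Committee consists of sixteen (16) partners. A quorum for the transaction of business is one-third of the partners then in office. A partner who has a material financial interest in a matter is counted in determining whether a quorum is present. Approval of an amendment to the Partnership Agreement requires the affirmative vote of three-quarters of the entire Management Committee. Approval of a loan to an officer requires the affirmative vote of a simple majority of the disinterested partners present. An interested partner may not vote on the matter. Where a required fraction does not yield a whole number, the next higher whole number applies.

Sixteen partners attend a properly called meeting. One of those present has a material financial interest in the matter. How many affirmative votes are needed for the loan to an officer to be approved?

The loan to an officer requires a majority of the disinterested partners present (16 − 1 = 15).
A majority of 15 is 8.

8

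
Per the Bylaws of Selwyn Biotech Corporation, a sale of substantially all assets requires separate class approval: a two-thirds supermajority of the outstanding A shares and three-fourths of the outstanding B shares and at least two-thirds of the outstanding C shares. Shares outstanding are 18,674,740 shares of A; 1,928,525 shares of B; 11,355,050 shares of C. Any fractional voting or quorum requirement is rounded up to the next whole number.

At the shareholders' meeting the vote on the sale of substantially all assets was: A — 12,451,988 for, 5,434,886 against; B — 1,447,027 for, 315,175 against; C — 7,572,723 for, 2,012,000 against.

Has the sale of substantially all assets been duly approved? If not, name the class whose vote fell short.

A: 2/3 of 18674740 = 12449826.67, rounded up to 12449827; 12,449,827 required, 12,451,988 in favor — approved.
B: 3/4 of 1928525 = 1446393.75, rounded up to 1446394; 1,446,394 required, 1,447,027 in favor — approved.
C: 2/3 of 11355050 = 7570033.33, rounded up to 7570034; 7,570,034 required, 7,572,723 in favor — approved.

Approved — every class gave the required vote.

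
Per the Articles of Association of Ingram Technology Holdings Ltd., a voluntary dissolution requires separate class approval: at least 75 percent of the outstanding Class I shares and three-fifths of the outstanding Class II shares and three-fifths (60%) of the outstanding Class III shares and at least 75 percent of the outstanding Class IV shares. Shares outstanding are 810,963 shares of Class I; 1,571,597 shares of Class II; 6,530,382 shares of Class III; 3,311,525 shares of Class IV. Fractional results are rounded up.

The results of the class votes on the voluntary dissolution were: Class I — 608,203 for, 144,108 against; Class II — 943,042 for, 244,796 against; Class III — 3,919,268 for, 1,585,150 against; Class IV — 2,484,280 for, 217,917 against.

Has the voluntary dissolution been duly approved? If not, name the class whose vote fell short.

Class I: 3/4 of 810963 = 608222.25, rounded up to 608223; 608,223 required, 608,203 in favor — not approved.
Class II: 3/5 of 1571597 = 942958.20, rounded up to 942959; 942,959 required, 943,042 in favor — approved.
Class III: 3/5 of 6530382 = 3918229.20, rounded up to 3918230; 3,918,230 required, 3,919,268 in favor — approved.
Class IV: 3/4 of 3311525 = 2483643.75, rounded up to 2483644; 2,483,644 required, 2,484,280 in favor — approved.

Not approved — the Class I shares did not give the required vote.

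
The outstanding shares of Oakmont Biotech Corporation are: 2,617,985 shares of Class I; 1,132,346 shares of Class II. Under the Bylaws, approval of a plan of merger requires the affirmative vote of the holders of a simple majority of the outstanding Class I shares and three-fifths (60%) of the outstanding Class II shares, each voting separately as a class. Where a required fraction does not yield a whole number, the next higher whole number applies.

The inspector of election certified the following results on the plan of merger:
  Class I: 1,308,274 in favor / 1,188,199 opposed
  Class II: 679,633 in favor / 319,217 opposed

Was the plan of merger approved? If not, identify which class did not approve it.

Not approved — the Class I shares did not give the required vote.

Class I: a majority of 2617985 is 1308993; 1,308,993 required, 1,308,274 in favor — not approved.
Class II: 3/5 of 1132346 = 679407.60, rounded up to 679408; 679,408 required, 679,633 in favor — approved.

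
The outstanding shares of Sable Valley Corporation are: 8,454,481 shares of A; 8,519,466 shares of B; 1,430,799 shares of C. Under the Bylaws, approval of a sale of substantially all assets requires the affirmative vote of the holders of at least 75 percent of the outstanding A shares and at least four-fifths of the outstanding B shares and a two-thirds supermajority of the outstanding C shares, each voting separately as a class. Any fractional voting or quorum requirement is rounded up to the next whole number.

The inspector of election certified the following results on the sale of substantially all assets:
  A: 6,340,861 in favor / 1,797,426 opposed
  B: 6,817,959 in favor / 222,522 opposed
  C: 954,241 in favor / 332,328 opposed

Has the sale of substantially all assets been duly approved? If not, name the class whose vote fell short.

Approved — every class gave the required vote.

A: 3/4 of 8454481 = 6340860.75, rounded up to 6340861; 6,340,861 required, 6,340,861 in favor — approved.
B: 4/5 of 8519466 = 6815572.80, rounded up to 6815573; 6,815,573 required, 6,817,959 in favor — approved.
C: 2/3 of 1430799 = 953866; 953,866 required, 954,241 in favor — approved.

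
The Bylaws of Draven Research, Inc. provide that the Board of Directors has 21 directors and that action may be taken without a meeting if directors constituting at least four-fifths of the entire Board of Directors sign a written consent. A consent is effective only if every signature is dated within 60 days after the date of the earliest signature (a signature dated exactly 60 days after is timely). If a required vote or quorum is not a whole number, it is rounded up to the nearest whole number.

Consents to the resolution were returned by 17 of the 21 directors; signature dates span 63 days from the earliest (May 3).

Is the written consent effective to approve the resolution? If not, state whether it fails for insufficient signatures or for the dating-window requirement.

Signatures required: at least four-fifths of 21 — 4/5 of 21 = 16.80, rounded up to 17, so 17 needed; 17 signed. Sufficient.
Dating window: the latest signature is 63 days after the earliest; the limit is 60 days. Outside the window.

Not effective — dating-window requirement not satisfied.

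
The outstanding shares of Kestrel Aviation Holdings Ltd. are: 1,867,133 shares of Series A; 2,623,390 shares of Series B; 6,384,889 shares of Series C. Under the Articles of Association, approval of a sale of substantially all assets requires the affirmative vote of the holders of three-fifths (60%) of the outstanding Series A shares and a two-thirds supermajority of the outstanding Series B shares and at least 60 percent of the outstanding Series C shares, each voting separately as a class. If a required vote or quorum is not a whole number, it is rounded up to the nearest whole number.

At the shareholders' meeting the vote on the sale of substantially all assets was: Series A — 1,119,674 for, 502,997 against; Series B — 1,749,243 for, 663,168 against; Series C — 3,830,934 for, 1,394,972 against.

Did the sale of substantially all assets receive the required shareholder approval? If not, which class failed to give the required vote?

Series A: 3/5 of 1867133 = 1120279.80, rounded up to 1120280; 1,120,280 required, 1,119,674 in favor — not approved.
Series B: 2/3 of 2623390 = 1748926.67, rounded up to 1748927; 1,748,927 required, 1,749,243 in favor — approved.
Series C: 3/5 of 6384889 = 3830933.40, rounded up to 3830934; 3,830,934 required, 3,830,934 in favor — approved.

Not approved — the Series A shares did not give the required vote.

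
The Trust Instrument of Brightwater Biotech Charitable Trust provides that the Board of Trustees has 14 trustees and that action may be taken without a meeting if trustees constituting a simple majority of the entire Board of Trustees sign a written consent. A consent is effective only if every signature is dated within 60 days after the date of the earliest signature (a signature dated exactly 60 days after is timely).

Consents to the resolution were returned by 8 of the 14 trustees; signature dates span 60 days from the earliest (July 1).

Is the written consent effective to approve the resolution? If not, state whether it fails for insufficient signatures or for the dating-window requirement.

Signatures required: a simple majority of 14 — a majority of 14 is 8, so 8 needed; 8 signed. Sufficient.
Dating window: the latest signature is 60 days after the earliest; the limit is 60 days. Within the window.

Effective — both the signature and dating-window requirements are satisfied.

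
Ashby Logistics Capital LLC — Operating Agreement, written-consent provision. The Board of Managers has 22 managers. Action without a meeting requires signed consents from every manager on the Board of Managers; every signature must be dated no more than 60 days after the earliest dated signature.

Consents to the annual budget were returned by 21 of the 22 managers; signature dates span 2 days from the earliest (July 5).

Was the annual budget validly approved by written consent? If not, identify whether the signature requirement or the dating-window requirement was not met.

Not effective — insufficient signatures.

Signatures required: the unanimous vote of 22 — unanimous means all 22, so 22 needed; 21 signed. Insufficient.
Dating window: the latest signature is 2 days after the earliest; the limit is 60 days. Within the window.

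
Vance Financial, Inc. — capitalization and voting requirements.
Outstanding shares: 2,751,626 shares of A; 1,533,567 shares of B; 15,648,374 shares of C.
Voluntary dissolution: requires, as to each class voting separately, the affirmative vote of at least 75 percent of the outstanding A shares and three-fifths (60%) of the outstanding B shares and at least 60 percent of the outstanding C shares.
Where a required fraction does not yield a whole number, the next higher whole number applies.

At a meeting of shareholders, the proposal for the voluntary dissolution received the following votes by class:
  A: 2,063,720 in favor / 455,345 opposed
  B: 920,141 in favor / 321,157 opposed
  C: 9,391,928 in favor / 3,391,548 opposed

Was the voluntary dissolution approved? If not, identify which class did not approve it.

A: 3/4 of 2751626 = 2063719.50, rounded up to 2063720; 2,063,720 required, 2,063,720 in favor — approved.
B: 3/5 of 1533567 = 920140.20, rounded up to 920141; 920,141 required, 920,141 in favor — approved.
C: 3/5 of 15648374 = 9389024.40, rounded up to 9389025; 9,389,025 required, 9,391,928 in favor — approved.

Approved — every class gave the required vote.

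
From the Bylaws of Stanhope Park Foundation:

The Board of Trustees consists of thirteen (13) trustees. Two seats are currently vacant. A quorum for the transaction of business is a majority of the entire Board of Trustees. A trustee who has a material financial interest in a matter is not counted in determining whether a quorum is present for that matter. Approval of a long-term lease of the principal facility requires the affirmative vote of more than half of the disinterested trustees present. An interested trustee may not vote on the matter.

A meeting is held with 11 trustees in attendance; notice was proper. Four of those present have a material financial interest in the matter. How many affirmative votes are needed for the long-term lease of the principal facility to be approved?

The long-term lease of the principal facility requires a majority of the disinterested trustees present (11 − 4 = 7).
A majority of 7 is 4.

4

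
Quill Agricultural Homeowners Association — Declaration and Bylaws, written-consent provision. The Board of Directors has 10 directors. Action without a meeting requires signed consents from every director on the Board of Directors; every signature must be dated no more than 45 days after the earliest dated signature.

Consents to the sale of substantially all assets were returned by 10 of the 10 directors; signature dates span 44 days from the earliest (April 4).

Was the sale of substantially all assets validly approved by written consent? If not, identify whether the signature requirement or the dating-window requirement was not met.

Effective — both the signature and dating-window requirements are satisfied.

Signatures required: the unanimous vote of 10 — unanimous means all 10, so 10 needed; 10 signed. Sufficient.
Dating window: the latest signature is 44 days after the earliest; the limit is 45 days. Within the window.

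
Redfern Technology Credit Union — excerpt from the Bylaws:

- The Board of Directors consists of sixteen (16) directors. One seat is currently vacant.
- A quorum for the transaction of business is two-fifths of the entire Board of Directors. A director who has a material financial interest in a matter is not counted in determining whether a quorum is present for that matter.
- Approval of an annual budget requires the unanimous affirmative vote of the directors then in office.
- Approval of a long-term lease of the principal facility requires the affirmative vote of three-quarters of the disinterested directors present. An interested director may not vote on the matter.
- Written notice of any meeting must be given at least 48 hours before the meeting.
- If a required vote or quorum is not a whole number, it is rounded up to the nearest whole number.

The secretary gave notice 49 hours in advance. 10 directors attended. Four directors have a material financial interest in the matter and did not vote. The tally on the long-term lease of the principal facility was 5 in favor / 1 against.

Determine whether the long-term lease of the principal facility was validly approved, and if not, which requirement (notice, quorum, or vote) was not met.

Invalid — quorum requirement not satisfied.

Notice: 49 hours given; 48 required (49 ≥ 48). Satisfied.
Quorum: 10 present, but the 4 interested directors do not count, leaving 6. Quorum is 7. Not satisfied.
Vote: the long-term lease of the principal facility requires three-fourths of the disinterested directors present (10 − 4 = 6). 3/4 of 6 = 4.50, rounded up to 5, so 5 affirmative votes are needed; 5 voted in favor. Satisfied. (Moot — without a quorum no business can be validly transacted.)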